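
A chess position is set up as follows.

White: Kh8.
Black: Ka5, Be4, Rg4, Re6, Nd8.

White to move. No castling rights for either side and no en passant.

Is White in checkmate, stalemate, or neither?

stalemate

White to move; white king on h8.
In check: no.
King squares — g7: attacked by Rg4; h7: attacked by Be4; g8: attacked by Rg4.
Legal moves for White: none.
Not in check and no legal moves → stalemate.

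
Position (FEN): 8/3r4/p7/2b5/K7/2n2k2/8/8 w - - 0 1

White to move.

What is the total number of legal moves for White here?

2

White to move; king on a4.
In check: yes, from the black knight on c3.
Legal moves: Ka5, Kb3.
Count: 2.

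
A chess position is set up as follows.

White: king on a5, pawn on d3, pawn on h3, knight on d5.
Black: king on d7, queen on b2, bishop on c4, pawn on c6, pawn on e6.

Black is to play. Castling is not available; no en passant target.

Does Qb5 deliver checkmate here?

After Qb5: white king on a5; in check: yes, from the black queen on b5.
King squares — a4: attacked by Qb5; b4: attacked by Qb5; b5: attacked by Bc4; a6: attacked by Qb5; b6: attacked by Qb5.
White has no legal moves → checkmate.

yes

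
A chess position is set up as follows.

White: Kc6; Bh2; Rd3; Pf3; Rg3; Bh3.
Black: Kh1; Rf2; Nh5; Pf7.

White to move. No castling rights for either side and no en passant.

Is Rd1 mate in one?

no

After Rd1: black king on h1; in check: yes, from the white rook on d1.
Black has 2 legal replies: Kxh2, Rf1.
In check but a legal move exists → not checkmate.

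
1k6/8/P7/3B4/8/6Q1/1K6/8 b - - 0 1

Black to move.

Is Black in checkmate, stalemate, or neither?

neither

Black to move; black king on b8.
In check: yes, from the white queen on g3.
Legal moves for Black: Kc8, Ka7.
Black is in check but has 2 legal moves → neither.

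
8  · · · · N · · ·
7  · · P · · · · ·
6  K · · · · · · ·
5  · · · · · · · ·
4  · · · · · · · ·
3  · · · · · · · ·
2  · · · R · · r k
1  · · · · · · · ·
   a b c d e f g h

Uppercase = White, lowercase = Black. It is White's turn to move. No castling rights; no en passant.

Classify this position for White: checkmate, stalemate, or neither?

neither

White to move; white king on a6.
In check: no.
Legal moves for White include: Ng7, Nf6, Nd6, Kb7, Ka7, Kb6, Kb5, Ka5, Rd8, Rd7, Rd6, Rd5, Rd4, Rd3, Rxg2+, Rf2, Re2, Rc2, ... (list truncated; more exist).
White has legal moves and is not in check → neither.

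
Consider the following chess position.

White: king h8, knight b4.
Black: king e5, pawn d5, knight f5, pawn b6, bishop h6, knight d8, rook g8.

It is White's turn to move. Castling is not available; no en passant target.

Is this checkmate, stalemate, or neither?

White to move; white king on h8.
In check: yes, from the black rook on g8.
Legal moves for White: Kxg8, Kh7.
White is in check but has 2 legal moves → neither.

neither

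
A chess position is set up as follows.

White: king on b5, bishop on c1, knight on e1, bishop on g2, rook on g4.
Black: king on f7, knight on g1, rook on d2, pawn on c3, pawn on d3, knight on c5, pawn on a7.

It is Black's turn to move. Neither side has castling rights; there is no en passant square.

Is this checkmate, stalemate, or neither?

neither

Black to move; black king on f7.
In check: no.
Legal moves for Black include: Kf8, Ke8, Ke7, Kf6, Ke6, Nd7, Nb7, Ne6, Na6, Ne4, Na4, Nb3, Rxg2, Rf2, Re2, Rc2, Rb2+, Ra2, ... (list truncated; more exist).
Black has legal moves and is not in check → neither.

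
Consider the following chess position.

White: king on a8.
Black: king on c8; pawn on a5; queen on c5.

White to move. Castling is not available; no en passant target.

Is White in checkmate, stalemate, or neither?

stalemate

White to move; white king on a8.
In check: no.
King squares — a7: attacked by Qc5; b7: attacked by Kc8; b8: attacked by Kc8.
Legal moves for White: none.
Not in check and no legal moves → stalemate.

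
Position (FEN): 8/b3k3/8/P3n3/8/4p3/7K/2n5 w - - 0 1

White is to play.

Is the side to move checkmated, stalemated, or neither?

White to move; white king on h2.
In check: no.
Legal moves for White: Kh3, Kg3, Kg2, Kh1, Kg1, a6.
White has 6 legal moves and is not in check → neither.

neither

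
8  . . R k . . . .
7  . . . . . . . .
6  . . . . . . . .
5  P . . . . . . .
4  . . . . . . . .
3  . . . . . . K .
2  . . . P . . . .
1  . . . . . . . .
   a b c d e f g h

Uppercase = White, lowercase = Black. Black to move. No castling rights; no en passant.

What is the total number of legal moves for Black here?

3

Black to move; king on d8.
In check: yes, from the white rook on c8.
Legal moves: Kxc8, Ke7, Kd7.
Count: 3.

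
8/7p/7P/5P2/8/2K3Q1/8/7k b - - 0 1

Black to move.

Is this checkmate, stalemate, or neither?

stalemate

Black to move; black king on h1.
In check: no.
King squares — g1: attacked by Qg3; g2: attacked by Qg3; h2: attacked by Qg3.
Legal moves for Black: none.
Not in check and no legal moves → stalemate.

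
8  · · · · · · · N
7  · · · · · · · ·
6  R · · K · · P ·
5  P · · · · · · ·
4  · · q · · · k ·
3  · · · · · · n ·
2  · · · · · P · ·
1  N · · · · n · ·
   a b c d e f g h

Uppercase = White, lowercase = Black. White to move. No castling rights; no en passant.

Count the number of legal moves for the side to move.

14

White to move; king on d6.
In check: no.
Legal moves: Nf7, Ke7, Kd7, Ke5, Ra8, Ra7, Rc6, Rb6, Nb3, Nc2, fxg3, g7, f3+, f4.
Count: 14.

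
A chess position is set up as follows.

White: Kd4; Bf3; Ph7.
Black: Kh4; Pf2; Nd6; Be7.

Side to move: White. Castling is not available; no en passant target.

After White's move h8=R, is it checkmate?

no

After h8=R: black king on h4; in check: yes, from the white rook on h8.
Black has 2 legal replies: Kg5, Kg3.
In check but a legal move exists → not checkmate.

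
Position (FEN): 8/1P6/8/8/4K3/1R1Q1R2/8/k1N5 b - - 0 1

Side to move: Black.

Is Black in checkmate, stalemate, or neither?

Black to move; black king on a1.
In check: no.
King squares — b1: attacked by Rb3; a2: attacked by Nc1; b2: attacked by Rb3.
Legal moves for Black: none.
Not in check and no legal moves → stalemate.

stalemate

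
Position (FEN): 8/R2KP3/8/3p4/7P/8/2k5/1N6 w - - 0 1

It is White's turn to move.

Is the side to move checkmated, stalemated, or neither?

White to move; white king on d7.
In check: no.
Legal moves for White include: Ke8, Kd8, Kc8, Kc7, Ke6, Kd6, Kc6, Ra8, Rc7+, Rb7, Ra6, Ra5, Ra4, Ra3, Ra2+, Ra1, Nc3, Na3+, ... (list truncated; more exist).
White has legal moves and is not in check → neither.

neither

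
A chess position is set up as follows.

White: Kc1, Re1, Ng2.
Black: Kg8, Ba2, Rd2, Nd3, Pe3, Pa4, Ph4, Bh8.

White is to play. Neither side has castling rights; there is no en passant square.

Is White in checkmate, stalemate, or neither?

checkmate

White to move; white king on c1.
In check: yes, from the black knight on d3.
King squares — b1: attacked by Ba2; d1: attacked by Rd2; b2: attacked by Rd2; c2: attacked by Rd2; d2: attacked by Pe3.
Legal moves for White: none.
In check with no legal moves → checkmate.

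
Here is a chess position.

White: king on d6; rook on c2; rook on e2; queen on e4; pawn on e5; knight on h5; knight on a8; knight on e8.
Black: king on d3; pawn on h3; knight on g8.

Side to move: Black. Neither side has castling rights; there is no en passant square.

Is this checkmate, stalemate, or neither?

Black to move; black king on d3.
In check: yes, from the white queen on e4.
King squares — c2: attacked by Re2; d2: attacked by Rc2; e2: attacked by Rc2; c3: attacked by Rc2; e3: attacked by Re2; c4: attacked by Rc2; d4: attacked by Qe4; e4: attacked by Re2.
Legal moves for Black: none.
In check with no legal moves → checkmate.

checkmate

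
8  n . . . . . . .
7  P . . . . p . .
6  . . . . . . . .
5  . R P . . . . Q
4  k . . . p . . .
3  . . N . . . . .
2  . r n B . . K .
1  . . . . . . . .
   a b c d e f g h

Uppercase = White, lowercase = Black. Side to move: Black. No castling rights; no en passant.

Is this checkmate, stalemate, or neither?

neither

Black to move; black king on a4.
In check: yes, from the white knight on c3.
King squares — a3: available; b3: attacked by Rb5; b4: attacked by Rb5; a5: attacked by Rb5; b5: attacked by Nc3.
Legal moves for Black: Ka3.
Black is in check but has 1 legal move → neither.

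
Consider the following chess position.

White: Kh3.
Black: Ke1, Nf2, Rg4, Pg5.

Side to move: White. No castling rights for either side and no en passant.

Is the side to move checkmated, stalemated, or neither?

neither

White to move; white king on h3.
In check: yes, from the black knight on f2.
King squares — g2: attacked by Rg4; h2: available; g3: attacked by Rg4; g4: attacked by Nf2; h4: attacked by Rg4.
Legal moves for White: Kh2.
White is in check but has 1 legal move → neither.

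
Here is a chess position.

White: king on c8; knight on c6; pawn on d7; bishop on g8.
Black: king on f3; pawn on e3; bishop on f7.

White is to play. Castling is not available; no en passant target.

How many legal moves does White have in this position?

White to move; king on c8.
In check: no.
Legal moves: Bh7, Bxf7, Kd8, Kb8, Kc7, Kb7, Nd8, Nb8, Ne7, Na7, Ne5+, Na5, Nd4+, Nb4, d8=Q, d8=R, d8=B, d8=N.
Count: 18.

18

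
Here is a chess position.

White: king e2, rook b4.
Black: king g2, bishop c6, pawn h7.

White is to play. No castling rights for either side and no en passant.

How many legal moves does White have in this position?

19

White to move; king on e2.
In check: no.
Legal moves: Rb8, Rb7, Rb6, Rb5, Rh4, Rg4+, Rf4, Re4, Rd4, Rc4, Ra4, Rb3, Rb2, Rb1, Ke3, Kd3, Kd2, Ke1, Kd1.
Count: 19.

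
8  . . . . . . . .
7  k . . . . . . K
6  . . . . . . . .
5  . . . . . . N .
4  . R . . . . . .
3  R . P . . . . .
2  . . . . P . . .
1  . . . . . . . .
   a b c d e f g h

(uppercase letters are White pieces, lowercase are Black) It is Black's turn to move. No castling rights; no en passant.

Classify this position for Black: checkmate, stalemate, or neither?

Black to move; black king on a7.
In check: yes, from the white rook on a3.
King squares — a6: attacked by Ra3; b6: attacked by Rb4; b7: attacked by Rb4; a8: attacked by Ra3; b8: attacked by Rb4.
Legal moves for Black: none.
In check with no legal moves → checkmate.

checkmate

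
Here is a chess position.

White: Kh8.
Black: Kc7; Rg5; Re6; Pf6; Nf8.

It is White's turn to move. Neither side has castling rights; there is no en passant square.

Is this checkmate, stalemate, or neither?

stalemate

White to move; white king on h8.
In check: no.
King squares — g7: attacked by Rg5; h7: attacked by Nf8; g8: attacked by Rg5.
Legal moves for White: none.
Not in check and no legal moves → stalemate.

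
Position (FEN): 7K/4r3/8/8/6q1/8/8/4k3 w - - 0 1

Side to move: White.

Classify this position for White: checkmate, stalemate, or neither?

White to move; white king on h8.
In check: no.
King squares — g7: attacked by Qg4; h7: attacked by Re7; g8: attacked by Qg4.
Legal moves for White: none.
Not in check and no legal moves → stalemate.

stalemate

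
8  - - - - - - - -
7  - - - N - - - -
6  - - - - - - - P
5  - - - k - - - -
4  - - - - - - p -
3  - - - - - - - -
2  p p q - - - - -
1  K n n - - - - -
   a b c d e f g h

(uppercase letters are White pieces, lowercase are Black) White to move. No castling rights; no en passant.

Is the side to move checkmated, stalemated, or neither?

checkmate

White to move; white king on a1.
In check: yes, from the black pawn on b2.
King squares — b1: attacked by Pa2; a2: attacked by Nc1; b2: attacked by Qc2.
Legal moves for White: none.
In check with no legal moves → checkmate.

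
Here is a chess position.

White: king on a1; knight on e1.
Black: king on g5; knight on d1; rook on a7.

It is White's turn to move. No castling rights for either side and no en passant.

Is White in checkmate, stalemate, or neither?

White to move; white king on a1.
In check: yes, from the black rook on a7.
King squares — b1: available; a2: attacked by Ra7; b2: attacked by Nd1.
Legal moves for White: Kb1.
White is in check but has 1 legal move → neither.

neither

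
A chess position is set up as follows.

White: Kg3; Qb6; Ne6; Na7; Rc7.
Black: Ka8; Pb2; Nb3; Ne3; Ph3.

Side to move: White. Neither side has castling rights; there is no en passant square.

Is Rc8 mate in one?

yes

After Rc8: black king on a8; in check: yes, from the white rook on c8.
King squares — a7: attacked by Qb6; b7: attacked by Qb6; b8: attacked by Qb6.
Black has no legal moves → checkmate.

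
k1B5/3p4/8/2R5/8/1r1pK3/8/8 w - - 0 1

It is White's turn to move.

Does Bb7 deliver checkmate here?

no

After Bb7: black king on a8; in check: yes, from the white bishop on b7.
Black has 4 legal replies: Kb8, Kxb7, Ka7, Rxb7.
In check but a legal move exists → not checkmate.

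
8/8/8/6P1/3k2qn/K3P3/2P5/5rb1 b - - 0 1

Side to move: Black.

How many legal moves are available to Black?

8

Black to move; king on d4.
In check: yes, from the white pawn on e3.
Legal moves: Ke5, Kd5, Kc5, Ke4, Kc4, Kxe3, Kc3, Bxe3.
Count: 8.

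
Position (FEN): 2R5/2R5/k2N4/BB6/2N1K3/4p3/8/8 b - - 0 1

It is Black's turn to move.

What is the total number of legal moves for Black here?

0

Black to move; king on a6.
In check: yes, from the white bishop on b5.
Legal moves: none.
Count: 0.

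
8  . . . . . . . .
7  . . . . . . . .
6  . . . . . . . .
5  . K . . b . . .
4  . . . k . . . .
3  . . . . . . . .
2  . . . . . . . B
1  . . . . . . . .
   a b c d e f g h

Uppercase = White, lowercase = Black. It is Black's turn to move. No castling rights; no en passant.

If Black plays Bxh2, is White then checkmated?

After Bxh2: white king on b5; in check: no.
White is not in check, so this cannot be checkmate.

no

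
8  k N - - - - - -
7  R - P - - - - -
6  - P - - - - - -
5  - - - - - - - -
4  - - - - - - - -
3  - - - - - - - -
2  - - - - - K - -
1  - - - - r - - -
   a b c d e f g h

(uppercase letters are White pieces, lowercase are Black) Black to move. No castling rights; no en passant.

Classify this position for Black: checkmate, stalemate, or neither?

Black to move; black king on a8.
In check: yes, from the white rook on a7.
King squares — a7: attacked by Pb6; b7: attacked by Ra7; b8: attacked by Pc7.
Legal moves for Black: none.
In check with no legal moves → checkmate.

checkmate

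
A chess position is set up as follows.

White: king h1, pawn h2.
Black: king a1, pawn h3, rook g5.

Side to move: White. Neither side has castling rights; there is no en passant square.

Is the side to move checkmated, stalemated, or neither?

stalemate

White to move; white king on h1.
In check: no.
King squares — g1: attacked by Rg5; g2: attacked by Ph3; h2: own pawn.
Legal moves for White: none.
Not in check and no legal moves → stalemate.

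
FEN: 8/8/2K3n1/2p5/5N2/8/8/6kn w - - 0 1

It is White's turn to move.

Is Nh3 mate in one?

no

After Nh3: black king on g1; in check: yes, from the white knight on h3.
Black has 3 legal replies: Kh2, Kg2, Kf1.
In check but a legal move exists → not checkmate.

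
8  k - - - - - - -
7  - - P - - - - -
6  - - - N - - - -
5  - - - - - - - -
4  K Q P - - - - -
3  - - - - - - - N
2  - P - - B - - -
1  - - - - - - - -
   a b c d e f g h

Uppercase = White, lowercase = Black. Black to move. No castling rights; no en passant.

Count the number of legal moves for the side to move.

1

Black to move; king on a8.
In check: no.
Legal moves: Ka7.
Count: 1.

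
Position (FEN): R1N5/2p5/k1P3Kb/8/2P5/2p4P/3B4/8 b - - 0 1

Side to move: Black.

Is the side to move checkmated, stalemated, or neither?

Black to move; black king on a6.
In check: yes, from the white rook on a8.
King squares — a5: attacked by Ra8; b5: attacked by Pc4; b6: attacked by Nc8; a7: attacked by Ra8; b7: attacked by Pc6.
Legal moves for Black: none.
In check with no legal moves → checkmate.

checkmate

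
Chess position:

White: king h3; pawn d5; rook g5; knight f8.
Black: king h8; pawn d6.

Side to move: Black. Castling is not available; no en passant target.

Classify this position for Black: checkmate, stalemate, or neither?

Black to move; black king on h8.
In check: no.
King squares — g7: attacked by Rg5; h7: attacked by Nf8; g8: attacked by Rg5.
Legal moves for Black: none.
Not in check and no legal moves → stalemate.

stalemate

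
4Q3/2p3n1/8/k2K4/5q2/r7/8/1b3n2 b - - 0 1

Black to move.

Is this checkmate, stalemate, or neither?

neither

Black to move; black king on a5.
In check: no.
Legal moves for Black include: Nxe8, Ne6, Nh5, Nf5, Kb6, Ka6, Kb4, Qf8, Qf7+, Qh6, Qf6, Qd6+, Qg5+, Qf5+, Qe5+, Qh4, Qg4, Qe4+, ... (list truncated; more exist).
Black has legal moves and is not in check → neither.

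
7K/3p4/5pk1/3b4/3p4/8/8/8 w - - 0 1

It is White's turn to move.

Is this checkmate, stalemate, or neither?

stalemate

White to move; white king on h8.
In check: no.
King squares — g7: attacked by Kg6; h7: attacked by Kg6; g8: attacked by Bd5.
Legal moves for White: none.
Not in check and no legal moves → stalemate.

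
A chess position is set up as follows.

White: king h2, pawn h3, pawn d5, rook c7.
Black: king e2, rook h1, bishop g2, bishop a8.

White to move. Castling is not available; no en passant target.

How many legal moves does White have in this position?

2

White to move; king on h2.
In check: yes, from the black rook on h1.
Legal moves: Kg3, Kxg2.
Count: 2.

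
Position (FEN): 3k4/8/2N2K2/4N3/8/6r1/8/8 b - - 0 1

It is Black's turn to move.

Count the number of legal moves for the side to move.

3

Black to move; king on d8.
In check: yes, from the white knight on c6.
Legal moves: Ke8, Kc8, Kc7.
Count: 3.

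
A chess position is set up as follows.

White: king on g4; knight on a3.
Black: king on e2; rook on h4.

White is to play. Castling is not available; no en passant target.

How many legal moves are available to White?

4

White to move; king on g4.
In check: yes, from the black rook on h4.
Legal moves: Kg5, Kf5, Kxh4, Kg3.
Count: 4.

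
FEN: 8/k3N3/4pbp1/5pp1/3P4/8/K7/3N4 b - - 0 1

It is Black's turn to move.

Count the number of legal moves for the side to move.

Black to move; king on a7.
In check: no.
Legal moves: Kb8, Ka8, Kb7, Kb6, Ka6, Bh8, Bg7, Bxe7, Be5, Bxd4, e5, g4, f4.
Count: 13.

13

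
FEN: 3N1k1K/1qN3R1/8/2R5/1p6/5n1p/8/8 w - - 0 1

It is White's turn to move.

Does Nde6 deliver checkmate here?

After Nde6: black king on f8; in check: yes, from the white knight on e6.
King squares — e7: attacked by Rg7; f7: attacked by Rg7; g7: attacked by Ne6; e8: attacked by Nc7; g8: attacked by Rg7.
Black has no legal moves → checkmate.

yes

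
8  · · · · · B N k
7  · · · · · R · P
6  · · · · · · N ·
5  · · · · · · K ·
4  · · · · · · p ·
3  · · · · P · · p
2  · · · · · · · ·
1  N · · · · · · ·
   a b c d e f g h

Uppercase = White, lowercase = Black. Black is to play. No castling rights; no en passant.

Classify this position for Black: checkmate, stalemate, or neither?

Black to move; black king on h8.
In check: yes, from the white knight on g6.
King squares — g7: attacked by Rf7; h7: attacked by Rf7; g8: attacked by Ph7.
Legal moves for Black: none.
In check with no legal moves → checkmate.

checkmate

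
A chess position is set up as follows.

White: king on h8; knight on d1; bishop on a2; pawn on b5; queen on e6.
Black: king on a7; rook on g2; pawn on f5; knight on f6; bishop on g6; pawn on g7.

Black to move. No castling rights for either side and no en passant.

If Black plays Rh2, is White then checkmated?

After Rh2: white king on h8; in check: yes, from the black rook on h2.
White has 1 legal reply: Kxg7.
In check but a legal move exists → not checkmate.

no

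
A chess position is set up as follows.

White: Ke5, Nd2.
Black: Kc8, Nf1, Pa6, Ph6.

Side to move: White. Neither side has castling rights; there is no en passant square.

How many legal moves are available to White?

14

White to move; king on e5.
In check: no.
Legal moves: Kf6, Ke6, Kd6, Kf5, Kd5, Kf4, Ke4, Kd4, Ne4, Nc4, Nf3, Nb3, Nxf1, Nb1.
Count: 14.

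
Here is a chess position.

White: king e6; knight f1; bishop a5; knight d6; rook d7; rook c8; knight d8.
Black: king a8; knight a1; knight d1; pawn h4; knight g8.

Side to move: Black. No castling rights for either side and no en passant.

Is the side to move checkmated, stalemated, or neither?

Black to move; black king on a8.
In check: yes, from the white rook on c8.
King squares — a7: attacked by Rd7; b7: attacked by Nd6; b8: attacked by Rc8.
Legal moves for Black: none.
In check with no legal moves → checkmate.

checkmate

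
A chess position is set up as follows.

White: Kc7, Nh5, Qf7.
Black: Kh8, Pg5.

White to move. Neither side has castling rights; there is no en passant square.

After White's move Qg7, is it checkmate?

After Qg7: black king on h8; in check: yes, from the white queen on g7.
King squares — g7: attacked by Nh5; h7: attacked by Qg7; g8: attacked by Qg7.
Black has no legal moves → checkmate.

yes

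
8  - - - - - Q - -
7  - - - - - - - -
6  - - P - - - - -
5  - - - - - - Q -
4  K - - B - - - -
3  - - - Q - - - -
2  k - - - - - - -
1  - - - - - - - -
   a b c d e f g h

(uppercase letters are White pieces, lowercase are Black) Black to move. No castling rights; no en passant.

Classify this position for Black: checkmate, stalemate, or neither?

Black to move; black king on a2.
In check: no.
King squares — a1: attacked by Bd4; b1: attacked by Qd3; b2: attacked by Bd4; a3: attacked by Qd3; b3: attacked by Qd3.
Legal moves for Black: none.
Not in check and no legal moves → stalemate.

stalemate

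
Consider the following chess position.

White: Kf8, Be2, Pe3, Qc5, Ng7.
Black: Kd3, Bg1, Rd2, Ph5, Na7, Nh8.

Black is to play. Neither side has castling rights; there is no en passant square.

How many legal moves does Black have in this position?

Black to move; king on d3.
In check: yes, from the white bishop on e2.
Legal moves: Ke4, Kxe2, Rxe2.
Count: 3.

3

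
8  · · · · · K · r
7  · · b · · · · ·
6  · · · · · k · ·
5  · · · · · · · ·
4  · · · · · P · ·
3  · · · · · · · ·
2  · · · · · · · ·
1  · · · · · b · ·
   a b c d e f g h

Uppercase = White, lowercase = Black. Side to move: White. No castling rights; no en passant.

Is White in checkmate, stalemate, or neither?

White to move; white king on f8.
In check: yes, from the black rook on h8.
King squares — e7: attacked by Kf6; f7: attacked by Kf6; g7: attacked by Kf6; e8: attacked by Rh8; g8: attacked by Rh8.
Legal moves for White: none.
In check with no legal moves → checkmate.

checkmate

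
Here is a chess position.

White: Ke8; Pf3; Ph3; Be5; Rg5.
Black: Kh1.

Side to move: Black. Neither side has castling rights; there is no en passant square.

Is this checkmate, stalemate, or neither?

stalemate

Black to move; black king on h1.
In check: no.
King squares — g1: attacked by Rg5; g2: attacked by Rg5; h2: attacked by Be5.
Legal moves for Black: none.
Not in check and no legal moves → stalemate.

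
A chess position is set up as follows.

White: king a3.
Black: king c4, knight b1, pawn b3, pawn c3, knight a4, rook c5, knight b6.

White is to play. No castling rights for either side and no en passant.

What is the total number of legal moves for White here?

0

White to move; king on a3.
In check: yes, from the black knight on b1.
Legal moves: none.
Count: 0.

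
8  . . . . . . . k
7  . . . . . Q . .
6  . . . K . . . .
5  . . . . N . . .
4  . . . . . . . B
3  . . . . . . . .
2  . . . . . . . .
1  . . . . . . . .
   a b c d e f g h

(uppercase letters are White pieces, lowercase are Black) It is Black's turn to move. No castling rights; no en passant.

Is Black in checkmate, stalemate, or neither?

stalemate

Black to move; black king on h8.
In check: no.
King squares — g7: attacked by Qf7; h7: attacked by Qf7; g8: attacked by Qf7.
Legal moves for Black: none.
Not in check and no legal moves → stalemate.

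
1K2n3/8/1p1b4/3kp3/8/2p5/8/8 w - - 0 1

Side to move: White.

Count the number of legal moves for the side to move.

4

White to move; king on b8.
In check: yes, from the black bishop on d6.
Legal moves: Kc8, Ka8, Kb7, Ka7.
Count: 4.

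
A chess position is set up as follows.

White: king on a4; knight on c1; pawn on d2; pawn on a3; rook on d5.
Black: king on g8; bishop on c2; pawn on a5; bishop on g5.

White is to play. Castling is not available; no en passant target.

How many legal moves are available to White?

3

White to move; king on a4.
In check: yes, from the black bishop on c2.
Legal moves: Kb5, Kxa5, Nb3.
Count: 3.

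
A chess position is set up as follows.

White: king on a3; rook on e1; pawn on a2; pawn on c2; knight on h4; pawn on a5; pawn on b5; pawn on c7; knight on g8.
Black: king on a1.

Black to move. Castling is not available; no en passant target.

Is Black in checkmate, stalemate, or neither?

checkmate

Black to move; black king on a1.
In check: yes, from the white rook on e1.
King squares — b1: attacked by Re1; a2: attacked by Ka3; b2: attacked by Ka3.
Legal moves for Black: none.
In check with no legal moves → checkmate.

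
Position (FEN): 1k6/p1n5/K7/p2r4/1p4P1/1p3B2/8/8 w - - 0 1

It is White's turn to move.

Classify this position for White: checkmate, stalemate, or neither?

White to move; white king on a6.
In check: yes, from the black knight on c7.
King squares — a5: attacked by Rd5; b5: attacked by Rd5; b6: attacked by Pa7; a7: attacked by Kb8; b7: attacked by Kb8.
Legal moves for White: none.
In check with no legal moves → checkmate.

checkmate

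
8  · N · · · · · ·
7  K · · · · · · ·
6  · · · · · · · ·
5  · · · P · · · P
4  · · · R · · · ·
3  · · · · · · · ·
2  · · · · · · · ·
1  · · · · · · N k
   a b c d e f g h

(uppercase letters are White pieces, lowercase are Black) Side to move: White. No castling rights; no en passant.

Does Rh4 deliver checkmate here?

no

After Rh4: black king on h1; in check: yes, from the white rook on h4.
Black has 2 legal replies: Kg2, Kxg1.
In check but a legal move exists → not checkmate.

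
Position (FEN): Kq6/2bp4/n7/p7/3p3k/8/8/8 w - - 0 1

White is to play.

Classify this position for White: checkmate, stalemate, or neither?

checkmate

White to move; white king on a8.
In check: yes, from the black queen on b8.
King squares — a7: attacked by Qb8; b7: attacked by Qb8; b8: attacked by Na6.
Legal moves for White: none.
In check with no legal moves → checkmate.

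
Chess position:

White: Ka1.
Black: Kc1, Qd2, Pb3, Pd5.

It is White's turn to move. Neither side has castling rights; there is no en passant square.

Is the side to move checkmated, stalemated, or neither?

White to move; white king on a1.
In check: no.
King squares — b1: attacked by Kc1; a2: attacked by Qd2; b2: attacked by Kc1.
Legal moves for White: none.
Not in check and no legal moves → stalemate.

stalemate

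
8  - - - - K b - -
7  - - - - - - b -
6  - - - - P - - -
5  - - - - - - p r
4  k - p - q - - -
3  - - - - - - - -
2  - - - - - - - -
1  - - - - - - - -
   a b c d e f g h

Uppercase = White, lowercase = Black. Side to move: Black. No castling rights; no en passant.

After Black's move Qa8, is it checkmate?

After Qa8: white king on e8; in check: yes, from the black queen on a8.
White has 2 legal replies: Kf7, Kd7.
In check but a legal move exists → not checkmate.

no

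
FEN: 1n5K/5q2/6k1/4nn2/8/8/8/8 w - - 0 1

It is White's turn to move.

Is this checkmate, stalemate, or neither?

White to move; white king on h8.
In check: no.
King squares — g7: attacked by Nf5; h7: attacked by Kg6; g8: attacked by Qf7.
Legal moves for White: none.
Not in check and no legal moves → stalemate.

stalemate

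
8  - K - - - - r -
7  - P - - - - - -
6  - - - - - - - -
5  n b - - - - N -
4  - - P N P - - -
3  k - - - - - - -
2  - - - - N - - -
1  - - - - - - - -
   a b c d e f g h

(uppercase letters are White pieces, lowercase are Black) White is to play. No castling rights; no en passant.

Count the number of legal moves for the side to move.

2

White to move; king on b8.
In check: yes, from the black rook on g8.
Legal moves: Kc7, Ka7.
Count: 2.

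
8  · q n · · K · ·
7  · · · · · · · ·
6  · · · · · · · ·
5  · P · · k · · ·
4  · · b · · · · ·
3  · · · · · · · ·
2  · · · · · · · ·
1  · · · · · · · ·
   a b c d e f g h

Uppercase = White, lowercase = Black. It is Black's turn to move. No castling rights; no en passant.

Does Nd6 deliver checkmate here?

After Nd6: white king on f8; in check: yes, from the black queen on b8.
White has 2 legal replies: Kg7, Ke7.
In check but a legal move exists → not checkmate.

no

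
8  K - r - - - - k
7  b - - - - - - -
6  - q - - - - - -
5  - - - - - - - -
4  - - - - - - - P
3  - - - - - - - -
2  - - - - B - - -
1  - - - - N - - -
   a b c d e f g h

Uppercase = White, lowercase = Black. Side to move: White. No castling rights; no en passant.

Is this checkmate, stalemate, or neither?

checkmate

White to move; white king on a8.
In check: yes, from the black rook on c8.
King squares — a7: attacked by Qb6; b7: attacked by Qb6; b8: attacked by Qb6.
Legal moves for White: none.
In check with no legal moves → checkmate.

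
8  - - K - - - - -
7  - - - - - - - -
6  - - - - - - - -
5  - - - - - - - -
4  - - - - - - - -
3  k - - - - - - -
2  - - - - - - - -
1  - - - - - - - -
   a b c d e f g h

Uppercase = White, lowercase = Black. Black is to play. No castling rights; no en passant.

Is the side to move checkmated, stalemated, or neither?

neither

Black to move; black king on a3.
In check: no.
Legal moves for Black: Kb4, Ka4, Kb3, Kb2, Ka2.
Black has 5 legal moves and is not in check → neither.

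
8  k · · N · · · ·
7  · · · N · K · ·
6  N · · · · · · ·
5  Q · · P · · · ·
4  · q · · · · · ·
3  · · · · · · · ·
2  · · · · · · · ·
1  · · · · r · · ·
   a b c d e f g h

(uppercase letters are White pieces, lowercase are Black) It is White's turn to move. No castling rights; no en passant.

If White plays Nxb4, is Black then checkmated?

yes

After Nxb4: black king on a8; in check: yes, from the white queen on a5.
King squares — a7: attacked by Qa5; b7: attacked by Nd8; b8: attacked by Nd7.
Black has no legal moves → checkmate.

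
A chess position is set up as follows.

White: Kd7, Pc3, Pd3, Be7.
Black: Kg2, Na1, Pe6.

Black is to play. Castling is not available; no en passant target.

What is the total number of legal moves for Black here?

11

Black to move; king on g2.
In check: no.
Legal moves: Kh3, Kg3, Kf3, Kh2, Kf2, Kh1, Kg1, Kf1, Nb3, Nc2, e5.
Count: 11.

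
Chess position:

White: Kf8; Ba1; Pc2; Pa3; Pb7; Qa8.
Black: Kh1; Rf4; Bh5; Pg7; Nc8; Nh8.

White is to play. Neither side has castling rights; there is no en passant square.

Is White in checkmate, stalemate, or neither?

White to move; white king on f8.
In check: yes, from the black rook on f4.
King squares — e7: attacked by Nc8; f7: attacked by Rf4; g7: available; e8: attacked by Bh5; g8: available.
Legal moves for White: Kg8, Kxg7, Bf6.
White is in check but has 3 legal moves → neither.

neither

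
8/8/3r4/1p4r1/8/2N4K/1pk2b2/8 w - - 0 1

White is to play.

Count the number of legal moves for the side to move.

White to move; king on h3.
In check: no.
Legal moves: Kh2, Nd5, Nxb5, Ne4, Na4, Ne2, Na2, Nd1, Nb1.
Count: 9.

9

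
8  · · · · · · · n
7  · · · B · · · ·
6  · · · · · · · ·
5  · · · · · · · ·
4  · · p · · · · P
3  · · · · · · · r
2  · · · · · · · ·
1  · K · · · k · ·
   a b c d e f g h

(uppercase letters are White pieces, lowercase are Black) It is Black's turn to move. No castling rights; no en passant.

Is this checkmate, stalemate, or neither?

Black to move; black king on f1.
In check: no.
Legal moves for Black: Nf7, Ng6, Rxh4, Rg3, Rf3, Re3, Rd3, Rc3, Rb3+, Ra3, Rh2, Rh1, Kg2, Kf2, Ke2, Kg1, Ke1, c3.
Black has 18 legal moves and is not in check → neither.

neither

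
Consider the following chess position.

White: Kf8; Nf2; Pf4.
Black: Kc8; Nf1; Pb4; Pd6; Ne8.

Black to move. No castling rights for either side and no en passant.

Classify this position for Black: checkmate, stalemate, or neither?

Black to move; black king on c8.
In check: no.
Legal moves for Black: Ng7, Nc7, Nf6, Kd8, Kb8, Kd7, Kc7, Kb7, Ng3, Ne3, Nh2, Nd2, d5, b3.
Black has 14 legal moves and is not in check → neither.

neither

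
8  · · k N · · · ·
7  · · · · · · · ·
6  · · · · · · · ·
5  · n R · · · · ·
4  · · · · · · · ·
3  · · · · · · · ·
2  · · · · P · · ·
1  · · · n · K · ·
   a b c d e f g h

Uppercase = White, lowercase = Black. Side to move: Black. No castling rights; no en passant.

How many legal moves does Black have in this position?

Black to move; king on c8.
In check: yes, from the white rook on c5.
Legal moves: Kxd8, Kb8, Kd7, Nc7.
Count: 4.

4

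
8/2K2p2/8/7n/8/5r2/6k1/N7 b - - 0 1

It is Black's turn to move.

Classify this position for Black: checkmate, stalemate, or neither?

Black to move; black king on g2.
In check: no.
Legal moves for Black include: Ng7, Nf6, Nf4, Ng3, Rf6, Rf5, Rf4, Rh3, Rg3, Re3, Rd3, Rc3+, Rb3, Ra3, Rf2, Rf1, Kh3, Kg3, ... (list truncated; more exist).
Black has legal moves and is not in check → neither.

neither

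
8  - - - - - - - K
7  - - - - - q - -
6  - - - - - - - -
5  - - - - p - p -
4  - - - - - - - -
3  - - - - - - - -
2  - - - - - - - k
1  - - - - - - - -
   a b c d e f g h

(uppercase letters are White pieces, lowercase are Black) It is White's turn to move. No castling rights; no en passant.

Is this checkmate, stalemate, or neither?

White to move; white king on h8.
In check: no.
King squares — g7: attacked by Qf7; h7: attacked by Qf7; g8: attacked by Qf7.
Legal moves for White: none.
Not in check and no legal moves → stalemate.

stalemate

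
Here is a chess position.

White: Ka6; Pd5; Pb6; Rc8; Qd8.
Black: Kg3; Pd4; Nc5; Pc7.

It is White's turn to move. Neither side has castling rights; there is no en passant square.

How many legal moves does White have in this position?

White to move; king on a6.
In check: yes, from the black knight on c5.
Legal moves: Ka7, Kb5, Ka5.
Count: 3.

3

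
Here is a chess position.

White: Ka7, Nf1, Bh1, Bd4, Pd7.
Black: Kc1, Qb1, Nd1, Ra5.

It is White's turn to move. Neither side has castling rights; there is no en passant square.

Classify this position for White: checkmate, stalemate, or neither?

White to move; white king on a7.
In check: yes, from the black rook on a5.
King squares — a6: attacked by Ra5; b6: attacked by Qb1; b7: attacked by Qb1; a8: attacked by Ra5; b8: attacked by Qb1.
Legal moves for White: none.
In check with no legal moves → checkmate.

checkmate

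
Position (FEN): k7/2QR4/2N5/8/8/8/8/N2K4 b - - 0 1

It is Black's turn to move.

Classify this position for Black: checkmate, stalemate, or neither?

stalemate

Black to move; black king on a8.
In check: no.
King squares — a7: attacked by Nc6; b7: attacked by Qc7; b8: attacked by Nc6.
Legal moves for Black: none.
Not in check and no legal moves → stalemate.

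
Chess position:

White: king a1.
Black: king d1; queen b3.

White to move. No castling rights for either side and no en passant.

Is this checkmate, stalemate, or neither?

White to move; white king on a1.
In check: no.
King squares — b1: attacked by Qb3; a2: attacked by Qb3; b2: attacked by Qb3.
Legal moves for White: none.
Not in check and no legal moves → stalemate.

stalemate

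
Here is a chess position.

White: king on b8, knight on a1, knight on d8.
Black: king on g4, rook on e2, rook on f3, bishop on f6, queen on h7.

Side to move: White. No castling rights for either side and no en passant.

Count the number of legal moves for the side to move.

8

White to move; king on b8.
In check: no.
Legal moves: Nf7, Nb7, Ne6, Nc6, Kc8, Ka8, Nb3, Nc2.
Count: 8.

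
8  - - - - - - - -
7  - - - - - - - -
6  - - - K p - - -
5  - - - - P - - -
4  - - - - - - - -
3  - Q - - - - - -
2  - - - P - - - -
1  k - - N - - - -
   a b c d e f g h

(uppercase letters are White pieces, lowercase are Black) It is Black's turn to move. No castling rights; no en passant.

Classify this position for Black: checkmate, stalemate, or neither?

Black to move; black king on a1.
In check: no.
King squares — b1: attacked by Qb3; a2: attacked by Qb3; b2: attacked by Nd1.
Legal moves for Black: none.
Not in check and no legal moves → stalemate.

stalemate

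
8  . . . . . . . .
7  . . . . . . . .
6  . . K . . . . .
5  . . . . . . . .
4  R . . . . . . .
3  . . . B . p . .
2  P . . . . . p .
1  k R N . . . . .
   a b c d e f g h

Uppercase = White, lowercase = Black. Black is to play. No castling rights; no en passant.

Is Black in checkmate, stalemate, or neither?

checkmate

Black to move; black king on a1.
In check: yes, from the white rook on b1.
King squares — b1: attacked by Bd3; a2: attacked by Nc1; b2: attacked by Rb1.
Legal moves for Black: none.
In check with no legal moves → checkmate.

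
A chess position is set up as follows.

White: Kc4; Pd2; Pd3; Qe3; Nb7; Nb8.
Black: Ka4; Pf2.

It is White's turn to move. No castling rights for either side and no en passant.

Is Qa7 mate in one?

After Qa7: black king on a4; in check: yes, from the white queen on a7.
King squares — a3: attacked by Qa7; b3: attacked by Kc4; b4: attacked by Kc4; a5: attacked by Qa7; b5: attacked by Kc4.
Black has no legal moves → checkmate.

yes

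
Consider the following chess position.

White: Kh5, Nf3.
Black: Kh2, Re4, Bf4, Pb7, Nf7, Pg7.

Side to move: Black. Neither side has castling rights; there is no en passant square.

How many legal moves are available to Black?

4

Black to move; king on h2.
In check: yes, from the white knight on f3.
Legal moves: Kh3, Kg3, Kg2, Kh1.
Count: 4.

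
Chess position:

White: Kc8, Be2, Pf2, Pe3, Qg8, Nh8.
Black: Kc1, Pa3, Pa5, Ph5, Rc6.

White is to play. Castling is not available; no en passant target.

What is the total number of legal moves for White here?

White to move; king on c8.
In check: yes, from the black rook on c6.
Legal moves: Kd8, Kb8, Kd7, Kb7.
Count: 4.

4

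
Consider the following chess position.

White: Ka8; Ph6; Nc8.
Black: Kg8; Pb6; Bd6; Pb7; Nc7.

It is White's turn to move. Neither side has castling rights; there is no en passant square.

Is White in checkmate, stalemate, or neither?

White to move; white king on a8.
In check: yes, from the black knight on c7.
Legal moves for White: Kb8, Kxb7, Ka7.
White is in check but has 3 legal moves → neither.

neither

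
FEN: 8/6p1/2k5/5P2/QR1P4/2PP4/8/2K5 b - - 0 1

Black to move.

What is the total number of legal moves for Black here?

Black to move; king on c6.
In check: yes, from the white queen on a4.
Legal moves: Kc7, Kd6, Kd5.
Count: 3.

3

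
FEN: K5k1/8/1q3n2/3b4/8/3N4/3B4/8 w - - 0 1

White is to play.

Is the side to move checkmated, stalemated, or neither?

checkmate

White to move; white king on a8.
In check: yes, from the black bishop on d5.
King squares — a7: attacked by Qb6; b7: attacked by Bd5; b8: attacked by Qb6.
Legal moves for White: none.
In check with no legal moves → checkmate.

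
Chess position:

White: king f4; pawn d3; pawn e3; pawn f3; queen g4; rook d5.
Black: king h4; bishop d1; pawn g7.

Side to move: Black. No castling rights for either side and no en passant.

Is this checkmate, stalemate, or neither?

checkmate

Black to move; black king on h4.
In check: yes, from the white queen on g4.
King squares — g3: attacked by Kf4; h3: attacked by Qg4; g4: attacked by Pf3; g5: attacked by Kf4; h5: attacked by Qg4.
Legal moves for Black: none.
In check with no legal moves → checkmate.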